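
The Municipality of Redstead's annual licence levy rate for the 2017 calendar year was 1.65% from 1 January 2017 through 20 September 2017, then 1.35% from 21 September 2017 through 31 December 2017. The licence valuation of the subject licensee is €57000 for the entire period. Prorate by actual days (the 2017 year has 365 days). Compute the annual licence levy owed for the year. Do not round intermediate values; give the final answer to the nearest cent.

1 January – 20 September 2017: 263 days at 1.65% → €57000 × 1.65% × 263/365 = €677.6753
21 September – 31 December 2017: 102 days at 1.35% → €57000 × 1.35% × 102/365 = €215.0384
Total = €892.7137

€892.71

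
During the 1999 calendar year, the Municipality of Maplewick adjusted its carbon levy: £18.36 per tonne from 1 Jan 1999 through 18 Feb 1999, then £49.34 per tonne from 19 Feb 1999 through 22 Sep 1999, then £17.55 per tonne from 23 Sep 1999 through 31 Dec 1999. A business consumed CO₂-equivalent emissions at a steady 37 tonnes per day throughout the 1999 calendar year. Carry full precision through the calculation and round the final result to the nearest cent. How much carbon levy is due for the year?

1 Jan – 18 Feb 1999: 49 days × 37 tonnes/day = 1,813 tonnes at £18.36/tonne → £33,286.68
19 Feb – 22 Sep 1999: 216 days × 37 tonnes/day = 7,992 tonnes at £49.34/tonne → £394,325.28
23 Sep – 31 Dec 1999: 100 days × 37 tonnes/day = 3,700 tonnes at £17.55/tonne → £64,935.00

£492,546.96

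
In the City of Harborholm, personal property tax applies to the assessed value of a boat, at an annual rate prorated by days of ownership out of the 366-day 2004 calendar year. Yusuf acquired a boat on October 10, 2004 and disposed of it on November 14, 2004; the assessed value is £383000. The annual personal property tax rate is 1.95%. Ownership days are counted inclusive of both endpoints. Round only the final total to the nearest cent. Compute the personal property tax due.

£734.61

Days held (October 10 – November 14, 2004): 36 out of 366
Tax = £383000 × 1.95% × 36/366 = £734.6066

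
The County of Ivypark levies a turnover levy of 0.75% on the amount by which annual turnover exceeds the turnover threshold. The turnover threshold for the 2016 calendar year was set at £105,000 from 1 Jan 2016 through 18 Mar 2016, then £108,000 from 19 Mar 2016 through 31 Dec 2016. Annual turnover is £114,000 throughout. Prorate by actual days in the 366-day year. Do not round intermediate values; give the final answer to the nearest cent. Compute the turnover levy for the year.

1 Jan – 18 Mar 2016: 78 days, exemption £105,000 → (£114,000 − £105,000) × 0.75% × 78/366 = £14.3852
19 Mar – 31 Dec 2016: 288 days, exemption £108,000 → (£114,000 − £108,000) × 0.75% × 288/366 = £35.4098
Total = £49.7951

£49.80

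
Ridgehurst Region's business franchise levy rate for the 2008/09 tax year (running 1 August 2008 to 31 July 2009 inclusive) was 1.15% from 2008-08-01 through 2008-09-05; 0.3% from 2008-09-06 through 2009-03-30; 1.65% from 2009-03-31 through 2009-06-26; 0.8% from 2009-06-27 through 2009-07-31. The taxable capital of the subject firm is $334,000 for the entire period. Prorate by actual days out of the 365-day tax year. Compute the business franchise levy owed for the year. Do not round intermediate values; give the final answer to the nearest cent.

2008-08-01 to 2008-09-05: 36 days at 1.15% → $334,000 × 1.15% × 36/365 = $378.8384
2008-09-06 to 2009-03-30: 206 days at 0.3% → $334,000 × 0.3% × 206/365 = $565.5123
2009-03-31 to 2009-06-26: 88 days at 1.65% → $334,000 × 1.65% × 88/365 = $1,328.6795
2009-06-27 to 2009-07-31: 35 days at 0.8% → $334,000 × 0.8% × 35/365 = $256.2192
Total = $2,529.2493

$2,529.25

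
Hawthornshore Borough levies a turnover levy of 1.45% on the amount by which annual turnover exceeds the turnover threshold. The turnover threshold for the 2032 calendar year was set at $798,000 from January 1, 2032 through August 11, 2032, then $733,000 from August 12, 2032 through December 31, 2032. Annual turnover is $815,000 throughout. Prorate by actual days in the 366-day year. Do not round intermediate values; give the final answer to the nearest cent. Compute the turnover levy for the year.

January 1 – August 11, 2032: 224 days, exemption $798,000 → ($815,000 − $798,000) × 1.45% × 224/366 = $150.8634
August 12 – December 31, 2032: 142 days, exemption $733,000 → ($815,000 − $733,000) × 1.45% × 142/366 = $461.3060
Total = $612.1694

$612.17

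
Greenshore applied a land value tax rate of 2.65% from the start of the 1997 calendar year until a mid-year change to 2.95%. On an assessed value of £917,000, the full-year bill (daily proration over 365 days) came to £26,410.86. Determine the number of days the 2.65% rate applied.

85 days

Let d = days at the first rate; then 365 − d days at the second rate.
£917,000 × [2.65%·d + 2.95%·(365−d)] / 365 = £26,410.86
Solving gives d = 85, so the new rate took effect on 27 Mar 1997.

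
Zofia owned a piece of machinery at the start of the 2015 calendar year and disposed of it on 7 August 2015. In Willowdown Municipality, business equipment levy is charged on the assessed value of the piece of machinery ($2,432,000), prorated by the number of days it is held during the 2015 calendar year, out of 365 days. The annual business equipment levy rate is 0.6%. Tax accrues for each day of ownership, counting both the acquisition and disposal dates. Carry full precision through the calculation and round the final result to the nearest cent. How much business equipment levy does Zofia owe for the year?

$8,755.20

Days held (1 January – 7 August 2015): 219 out of 365
Tax = $2,432,000 × 0.6% × 219/365 = $8,755.2000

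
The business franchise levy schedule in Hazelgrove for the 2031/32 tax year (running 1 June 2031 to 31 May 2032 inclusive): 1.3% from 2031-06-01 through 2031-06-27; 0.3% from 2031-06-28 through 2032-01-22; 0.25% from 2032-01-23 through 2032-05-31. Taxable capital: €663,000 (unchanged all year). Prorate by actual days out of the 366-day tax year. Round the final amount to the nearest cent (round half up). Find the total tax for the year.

2031-06-01 to 2031-06-27: 27 days at 1.3% → €663,000 × 1.3% × 27/366 = €635.8279
2031-06-28 to 2032-01-22: 209 days at 0.3% → €663,000 × 0.3% × 209/366 = €1,135.7951
2032-01-23 to 2032-05-31: 130 days at 0.25% → €663,000 × 0.25% × 130/366 = €588.7295
Total = €2,360.3525

€2,360.35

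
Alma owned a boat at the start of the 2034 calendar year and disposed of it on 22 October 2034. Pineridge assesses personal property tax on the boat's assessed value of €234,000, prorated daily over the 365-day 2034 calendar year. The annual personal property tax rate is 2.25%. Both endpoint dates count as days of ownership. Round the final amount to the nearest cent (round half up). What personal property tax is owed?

Days held (1 January – 22 October 2034): 295 out of 365
Tax = €234,000 × 2.25% × 295/365 = €4,255.2740

€4,255.27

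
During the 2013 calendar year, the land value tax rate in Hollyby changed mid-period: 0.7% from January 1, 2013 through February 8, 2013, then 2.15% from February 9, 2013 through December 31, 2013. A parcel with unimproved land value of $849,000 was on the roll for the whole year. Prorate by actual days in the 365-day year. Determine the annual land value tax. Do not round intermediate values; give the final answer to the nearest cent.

$16,938.13

January 1 – February 8, 2013: 39 days at 0.7% → $849,000 × 0.7% × 39/365 = $635.0055
February 9 – December 31, 2013: 326 days at 2.15% → $849,000 × 2.15% × 326/365 = $16,303.1260
Total = $16,938.1315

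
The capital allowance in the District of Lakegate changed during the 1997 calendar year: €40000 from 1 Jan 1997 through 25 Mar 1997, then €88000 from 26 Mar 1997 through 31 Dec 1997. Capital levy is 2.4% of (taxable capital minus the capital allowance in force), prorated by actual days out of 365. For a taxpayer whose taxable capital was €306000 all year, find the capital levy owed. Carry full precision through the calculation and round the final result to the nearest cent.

€5497.12

1 Jan – 25 Mar 1997: 84 days, exemption €40000 → (€306000 − €40000) × 2.4% × 84/365 = €1469.1945
26 Mar – 31 Dec 1997: 281 days, exemption €88000 → (€306000 − €88000) × 2.4% × 281/365 = €4027.9233
Total = €5497.1178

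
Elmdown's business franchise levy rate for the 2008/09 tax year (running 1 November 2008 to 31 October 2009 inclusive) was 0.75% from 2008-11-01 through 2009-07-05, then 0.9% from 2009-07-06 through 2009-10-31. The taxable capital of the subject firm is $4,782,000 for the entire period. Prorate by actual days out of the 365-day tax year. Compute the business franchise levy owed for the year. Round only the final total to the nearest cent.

2008-11-01 to 2009-07-05: 247 days at 0.75% → $4,782,000 × 0.75% × 247/365 = $24,270.2877
2009-07-06 to 2009-10-31: 118 days at 0.9% → $4,782,000 × 0.9% × 118/365 = $13,913.6548
Total = $38,183.9425

$38,183.94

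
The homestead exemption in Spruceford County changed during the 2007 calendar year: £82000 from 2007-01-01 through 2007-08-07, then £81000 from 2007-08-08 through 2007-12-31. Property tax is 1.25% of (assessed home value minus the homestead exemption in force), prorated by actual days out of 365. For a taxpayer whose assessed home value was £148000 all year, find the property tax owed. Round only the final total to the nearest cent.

2007-01-01 to 2007-08-07: 219 days, exemption £82000 → (£148000 − £82000) × 1.25% × 219/365 = £495.0000
2007-08-08 to 2007-12-31: 146 days, exemption £81000 → (£148000 − £81000) × 1.25% × 146/365 = £335.0000
Total = £830.0000

£830.00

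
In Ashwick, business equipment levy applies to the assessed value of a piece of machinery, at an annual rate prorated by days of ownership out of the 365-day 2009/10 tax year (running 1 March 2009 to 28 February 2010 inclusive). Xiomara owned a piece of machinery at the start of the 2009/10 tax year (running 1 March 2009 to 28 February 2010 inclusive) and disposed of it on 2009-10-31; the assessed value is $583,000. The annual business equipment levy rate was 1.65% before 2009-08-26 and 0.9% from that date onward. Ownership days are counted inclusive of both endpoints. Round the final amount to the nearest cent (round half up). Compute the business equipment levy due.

$5,654.30

2009-03-01 to 2009-08-25: 178 days at 1.65% → $583,000 × 1.65% × 178/365 = $4,691.1534
2009-08-26 to 2009-10-31: 67 days at 0.9% → $583,000 × 0.9% × 67/365 = $963.1479
Total = $5,654.3014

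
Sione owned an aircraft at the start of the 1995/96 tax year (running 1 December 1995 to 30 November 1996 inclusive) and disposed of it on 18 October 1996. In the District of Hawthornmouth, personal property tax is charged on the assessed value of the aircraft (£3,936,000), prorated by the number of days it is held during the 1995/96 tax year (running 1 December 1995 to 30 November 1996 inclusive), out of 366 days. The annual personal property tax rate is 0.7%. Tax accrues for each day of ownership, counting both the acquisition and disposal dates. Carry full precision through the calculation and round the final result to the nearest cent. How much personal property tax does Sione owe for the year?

£24,315.02

Days held (1 December 1995 – 18 October 1996): 323 out of 366
Tax = £3,936,000 × 0.7% × 323/366 = £24,315.0164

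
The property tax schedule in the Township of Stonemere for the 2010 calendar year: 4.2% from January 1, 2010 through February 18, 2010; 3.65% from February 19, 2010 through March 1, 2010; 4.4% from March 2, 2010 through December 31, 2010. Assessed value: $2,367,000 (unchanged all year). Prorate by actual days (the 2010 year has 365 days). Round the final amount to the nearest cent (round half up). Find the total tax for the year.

$102,977.47

January 1 – February 18, 2010: 49 days at 4.2% → $2,367,000 × 4.2% × 49/365 = $13,345.9890
February 19 – March 1, 2010: 11 days at 3.65% → $2,367,000 × 3.65% × 11/365 = $2,603.7000
March 2 – December 31, 2010: 305 days at 4.4% → $2,367,000 × 4.4% × 305/365 = $87,027.7808
Total = $102,977.4699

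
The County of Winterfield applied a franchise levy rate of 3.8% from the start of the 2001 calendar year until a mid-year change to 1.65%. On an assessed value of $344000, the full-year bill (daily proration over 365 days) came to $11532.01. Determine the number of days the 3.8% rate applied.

289 days

Let d = days at the first rate; then 365 − d days at the second rate.
$344000 × [3.8%·d + 1.65%·(365−d)] / 365 = $11532.01
Solving gives d = 289, so the new rate took effect on 17 Oct 2001.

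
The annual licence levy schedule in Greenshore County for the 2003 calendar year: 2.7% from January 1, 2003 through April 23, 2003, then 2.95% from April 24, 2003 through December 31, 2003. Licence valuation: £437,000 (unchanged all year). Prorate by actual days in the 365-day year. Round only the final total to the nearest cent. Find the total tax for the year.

£12,553.27

January 1 – April 23, 2003: 113 days at 2.7% → £437,000 × 2.7% × 113/365 = £3,652.8411
April 24 – December 31, 2003: 252 days at 2.95% → £437,000 × 2.95% × 252/365 = £8,900.4329
Total = £12,553.2740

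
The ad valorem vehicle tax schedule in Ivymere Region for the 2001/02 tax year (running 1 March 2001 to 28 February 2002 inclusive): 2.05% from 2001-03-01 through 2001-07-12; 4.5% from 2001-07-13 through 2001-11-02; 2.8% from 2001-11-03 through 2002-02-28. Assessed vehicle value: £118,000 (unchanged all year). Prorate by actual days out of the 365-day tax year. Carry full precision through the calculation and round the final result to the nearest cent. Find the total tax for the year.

2001-03-01 to 2001-07-12: 134 days at 2.05% → £118,000 × 2.05% × 134/365 = £888.0712
2001-07-13 to 2001-11-02: 113 days at 4.5% → £118,000 × 4.5% × 113/365 = £1,643.9178
2001-11-03 to 2002-02-28: 118 days at 2.8% → £118,000 × 2.8% × 118/365 = £1,068.1425
Total = £3,600.1315

£3,600.13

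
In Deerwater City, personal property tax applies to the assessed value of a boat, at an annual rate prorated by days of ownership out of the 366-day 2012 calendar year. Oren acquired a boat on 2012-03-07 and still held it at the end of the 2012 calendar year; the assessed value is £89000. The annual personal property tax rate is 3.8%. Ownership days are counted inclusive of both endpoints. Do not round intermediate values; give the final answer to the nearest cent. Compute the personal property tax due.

£2772.13

Days held (2012-03-07 to 2012-12-31): 300 out of 366
Tax = £89000 × 3.8% × 300/366 = £2772.1311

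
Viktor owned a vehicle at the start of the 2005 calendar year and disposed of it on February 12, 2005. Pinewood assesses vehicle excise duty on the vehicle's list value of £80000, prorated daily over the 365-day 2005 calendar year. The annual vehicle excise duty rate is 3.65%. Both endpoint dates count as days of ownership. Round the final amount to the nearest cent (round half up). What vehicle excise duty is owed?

Days held (January 1 – February 12, 2005): 43 out of 365
Tax = £80000 × 3.65% × 43/365 = £344.0000

£344.00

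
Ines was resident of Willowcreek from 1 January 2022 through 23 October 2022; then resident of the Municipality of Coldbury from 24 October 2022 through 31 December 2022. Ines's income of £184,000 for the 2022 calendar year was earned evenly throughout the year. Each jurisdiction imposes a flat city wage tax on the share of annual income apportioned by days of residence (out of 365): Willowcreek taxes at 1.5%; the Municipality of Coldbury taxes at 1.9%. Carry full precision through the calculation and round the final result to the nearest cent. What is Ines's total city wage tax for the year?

Willowcreek, 1 January – 23 October 2022: 296 days → £184,000 × 1.5% × 296/365 = £2,238.2466
The Municipality of Coldbury, 24 October – 31 December 2022: 69 days → £184,000 × 1.9% × 69/365 = £660.8877
Total = £2,899.1342

£2,899.13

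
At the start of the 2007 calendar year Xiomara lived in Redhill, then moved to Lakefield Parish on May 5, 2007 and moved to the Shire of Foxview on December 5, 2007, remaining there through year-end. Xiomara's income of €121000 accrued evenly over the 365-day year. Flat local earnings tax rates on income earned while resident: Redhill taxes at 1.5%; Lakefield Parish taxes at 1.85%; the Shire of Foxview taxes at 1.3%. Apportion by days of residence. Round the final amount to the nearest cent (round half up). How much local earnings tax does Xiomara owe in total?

€2045.40

Redhill, January 1 – May 4, 2007: 124 days → €121000 × 1.5% × 124/365 = €616.6027
Lakefield Parish, May 5 – December 4, 2007: 214 days → €121000 × 1.85% × 214/365 = €1312.4356
The Shire of Foxview, December 5 – December 31, 2007: 27 days → €121000 × 1.3% × 27/365 = €116.3589
Total = €2045.3973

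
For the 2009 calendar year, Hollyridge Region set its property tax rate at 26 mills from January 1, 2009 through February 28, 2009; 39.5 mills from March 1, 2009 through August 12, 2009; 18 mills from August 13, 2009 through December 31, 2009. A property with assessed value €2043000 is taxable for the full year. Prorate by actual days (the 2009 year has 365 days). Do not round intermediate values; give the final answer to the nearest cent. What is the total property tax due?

€59272.19

January 1 – February 28, 2009: 59 days at 26 mills → €2043000 × 2.6% × 59/365 = €8586.1973
March 1 – August 12, 2009: 165 days at 39.5 mills → €2043000 × 3.95% × 165/365 = €36480.1438
August 13 – December 31, 2009: 141 days at 18 mills → €2043000 × 1.8% × 141/365 = €14205.8466
Total = €59272.1877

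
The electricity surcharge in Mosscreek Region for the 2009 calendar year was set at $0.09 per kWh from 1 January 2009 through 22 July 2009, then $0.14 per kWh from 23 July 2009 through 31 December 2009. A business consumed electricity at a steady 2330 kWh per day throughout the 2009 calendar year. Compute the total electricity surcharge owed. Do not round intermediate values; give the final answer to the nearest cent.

$95,413.50

1 January – 22 July 2009: 203 days × 2330 kWh/day = 472,990 kWh at $0.09/kWh → $42,569.10
23 July – 31 December 2009: 162 days × 2330 kWh/day = 377,460 kWh at $0.14/kWh → $52,844.40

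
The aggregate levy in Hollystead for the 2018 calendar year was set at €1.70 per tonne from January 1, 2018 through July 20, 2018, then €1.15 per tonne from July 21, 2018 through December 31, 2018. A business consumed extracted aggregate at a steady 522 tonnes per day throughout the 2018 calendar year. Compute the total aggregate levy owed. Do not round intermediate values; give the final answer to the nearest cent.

January 1 – July 20, 2018: 201 days × 522 tonnes/day = 104,922 tonnes at €1.70/tonne → €178367.40
July 21 – December 31, 2018: 164 days × 522 tonnes/day = 85,608 tonnes at €1.15/tonne → €98449.20

€276816.60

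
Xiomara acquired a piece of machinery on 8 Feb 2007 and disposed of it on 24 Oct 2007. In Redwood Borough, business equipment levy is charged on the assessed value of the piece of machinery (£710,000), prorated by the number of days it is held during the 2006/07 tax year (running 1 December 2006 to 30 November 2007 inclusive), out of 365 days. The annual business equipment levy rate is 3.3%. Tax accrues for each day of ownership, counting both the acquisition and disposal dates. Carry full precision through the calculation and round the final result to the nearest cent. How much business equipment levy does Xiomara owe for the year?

£16,625.67

Days held (8 Feb – 24 Oct 2007): 259 out of 365
Tax = £710,000 × 3.3% × 259/365 = £16,625.6712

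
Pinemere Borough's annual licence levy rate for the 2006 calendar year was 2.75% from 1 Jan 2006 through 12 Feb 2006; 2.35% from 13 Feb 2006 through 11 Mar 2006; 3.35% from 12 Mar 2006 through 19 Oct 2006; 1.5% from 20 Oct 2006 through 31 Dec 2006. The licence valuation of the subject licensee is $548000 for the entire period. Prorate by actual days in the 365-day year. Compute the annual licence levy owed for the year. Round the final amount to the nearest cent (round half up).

$15537.68

1 Jan – 12 Feb 2006: 43 days at 2.75% → $548000 × 2.75% × 43/365 = $1775.3699
13 Feb – 11 Mar 2006: 27 days at 2.35% → $548000 × 2.35% × 27/365 = $952.6192
12 Mar – 19 Oct 2006: 222 days at 3.35% → $548000 × 3.35% × 222/365 = $11165.6877
20 Oct – 31 Dec 2006: 73 days at 1.5% → $548000 × 1.5% × 73/365 = $1644.0000
Total = $15537.6767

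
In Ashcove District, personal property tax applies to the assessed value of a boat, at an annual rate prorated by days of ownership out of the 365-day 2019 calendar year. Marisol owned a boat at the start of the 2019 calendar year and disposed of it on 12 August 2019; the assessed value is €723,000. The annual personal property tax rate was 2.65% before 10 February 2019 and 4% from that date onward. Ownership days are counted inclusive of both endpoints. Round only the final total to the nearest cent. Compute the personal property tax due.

1 January – 9 February 2019: 40 days at 2.65% → €723,000 × 2.65% × 40/365 = €2,099.6712
10 February – 12 August 2019: 184 days at 4% → €723,000 × 4% × 184/365 = €14,578.8493
Total = €16,678.5205

€16,678.52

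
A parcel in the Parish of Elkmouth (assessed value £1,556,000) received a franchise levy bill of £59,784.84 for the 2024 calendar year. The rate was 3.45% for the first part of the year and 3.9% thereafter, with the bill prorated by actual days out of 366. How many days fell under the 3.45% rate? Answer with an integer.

Let d = days at the first rate; then 366 − d days at the second rate.
£1,556,000 × [3.45%·d + 3.9%·(366−d)] / 366 = £59,784.84
Solving gives d = 47, so the new rate took effect on 17 February 2024.

47 days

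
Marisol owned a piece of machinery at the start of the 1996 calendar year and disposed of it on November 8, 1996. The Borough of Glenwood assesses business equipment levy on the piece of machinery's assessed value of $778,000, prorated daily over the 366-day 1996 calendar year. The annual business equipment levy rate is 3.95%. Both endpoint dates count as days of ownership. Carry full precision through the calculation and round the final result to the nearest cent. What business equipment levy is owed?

$26,280.88

Days held (January 1 – November 8, 1996): 313 out of 366
Tax = $778,000 × 3.95% × 313/366 = $26,280.8825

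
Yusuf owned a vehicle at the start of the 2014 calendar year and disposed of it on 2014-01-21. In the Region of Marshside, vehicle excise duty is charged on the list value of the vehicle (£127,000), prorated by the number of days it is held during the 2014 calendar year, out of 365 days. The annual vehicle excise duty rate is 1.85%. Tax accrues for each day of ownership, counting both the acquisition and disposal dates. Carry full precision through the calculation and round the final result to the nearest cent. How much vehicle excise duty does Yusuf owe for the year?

£135.18

Days held (2014-01-01 to 2014-01-21): 21 out of 365
Tax = £127,000 × 1.85% × 21/365 = £135.1767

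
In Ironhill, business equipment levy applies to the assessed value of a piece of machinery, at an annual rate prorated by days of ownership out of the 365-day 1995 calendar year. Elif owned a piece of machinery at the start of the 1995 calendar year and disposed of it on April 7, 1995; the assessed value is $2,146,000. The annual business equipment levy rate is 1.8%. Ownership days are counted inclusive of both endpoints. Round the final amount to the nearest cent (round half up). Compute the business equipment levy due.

Days held (January 1 – April 7, 1995): 97 out of 365
Tax = $2,146,000 × 1.8% × 97/365 = $10,265.5233

$10,265.52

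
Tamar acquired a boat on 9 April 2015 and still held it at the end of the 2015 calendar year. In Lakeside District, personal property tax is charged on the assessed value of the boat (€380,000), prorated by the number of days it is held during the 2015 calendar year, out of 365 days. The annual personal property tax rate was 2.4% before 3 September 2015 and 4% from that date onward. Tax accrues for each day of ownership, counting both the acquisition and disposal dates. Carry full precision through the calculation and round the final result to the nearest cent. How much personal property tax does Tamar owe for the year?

€8,670.25

9 April – 2 September 2015: 147 days at 2.4% → €380,000 × 2.4% × 147/365 = €3,672.9863
3 September – 31 December 2015: 120 days at 4% → €380,000 × 4% × 120/365 = €4,997.2603
Total = €8,670.2466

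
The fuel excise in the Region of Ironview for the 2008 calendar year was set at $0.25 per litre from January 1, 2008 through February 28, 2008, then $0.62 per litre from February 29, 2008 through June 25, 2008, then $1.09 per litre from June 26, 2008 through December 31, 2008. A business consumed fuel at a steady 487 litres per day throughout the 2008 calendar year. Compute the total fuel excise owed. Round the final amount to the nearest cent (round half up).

$143139.04

January 1 – February 28, 2008: 59 days × 487 litres/day = 28,733 litres at $0.25/litre → $7183.25
February 29 – June 25, 2008: 118 days × 487 litres/day = 57,466 litres at $0.62/litre → $35628.92
June 26 – December 31, 2008: 189 days × 487 litres/day = 92,043 litres at $1.09/litre → $100326.87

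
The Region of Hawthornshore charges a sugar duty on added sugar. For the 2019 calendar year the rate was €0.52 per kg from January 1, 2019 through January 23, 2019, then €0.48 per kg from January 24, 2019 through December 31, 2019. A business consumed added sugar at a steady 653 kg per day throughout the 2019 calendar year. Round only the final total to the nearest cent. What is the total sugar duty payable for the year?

€115006.36

January 1 – January 23, 2019: 23 days × 653 kg/day = 15,019 kg at €0.52/kg → €7809.88
January 24 – December 31, 2019: 342 days × 653 kg/day = 223,326 kg at €0.48/kg → €107196.48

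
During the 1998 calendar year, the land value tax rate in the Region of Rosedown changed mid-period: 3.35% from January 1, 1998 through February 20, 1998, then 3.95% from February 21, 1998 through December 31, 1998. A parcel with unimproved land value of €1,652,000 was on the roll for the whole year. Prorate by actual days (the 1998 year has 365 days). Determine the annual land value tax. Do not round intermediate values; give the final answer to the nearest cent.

January 1 – February 20, 1998: 51 days at 3.35% → €1,652,000 × 3.35% × 51/365 = €7,732.7178
February 21 – December 31, 1998: 314 days at 3.95% → €1,652,000 × 3.95% × 314/365 = €56,136.3178
Total = €63,869.0356

€63,869.04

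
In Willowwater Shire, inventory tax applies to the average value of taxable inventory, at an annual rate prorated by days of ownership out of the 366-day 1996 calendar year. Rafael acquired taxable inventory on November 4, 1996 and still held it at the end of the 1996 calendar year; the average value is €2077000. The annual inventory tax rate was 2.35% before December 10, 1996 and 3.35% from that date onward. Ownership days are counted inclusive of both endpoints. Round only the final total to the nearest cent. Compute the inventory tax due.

€8983.31

November 4 – December 9, 1996: 36 days at 2.35% → €2077000 × 2.35% × 36/366 = €4800.9344
December 10 – December 31, 1996: 22 days at 3.35% → €2077000 × 3.35% × 22/366 = €4182.3743
Total = €8983.3087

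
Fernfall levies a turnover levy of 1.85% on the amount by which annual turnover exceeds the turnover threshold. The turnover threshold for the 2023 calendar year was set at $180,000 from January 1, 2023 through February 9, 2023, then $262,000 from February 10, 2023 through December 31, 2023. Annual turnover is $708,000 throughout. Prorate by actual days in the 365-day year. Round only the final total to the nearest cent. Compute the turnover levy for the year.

January 1 – February 9, 2023: 40 days, exemption $180,000 → ($708,000 − $180,000) × 1.85% × 40/365 = $1,070.4658
February 10 – December 31, 2023: 325 days, exemption $262,000 → ($708,000 − $262,000) × 1.85% × 325/365 = $7,346.7808
Total = $8,417.2466

$8,417.25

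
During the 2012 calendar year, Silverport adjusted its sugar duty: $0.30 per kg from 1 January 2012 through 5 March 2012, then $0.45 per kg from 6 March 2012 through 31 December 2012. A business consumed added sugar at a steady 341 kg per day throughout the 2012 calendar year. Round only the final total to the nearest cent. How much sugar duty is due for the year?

$52,837.95

1 January – 5 March 2012: 65 days × 341 kg/day = 22,165 kg at $0.30/kg → $6,649.50
6 March – 31 December 2012: 301 days × 341 kg/day = 102,641 kg at $0.45/kg → $46,188.45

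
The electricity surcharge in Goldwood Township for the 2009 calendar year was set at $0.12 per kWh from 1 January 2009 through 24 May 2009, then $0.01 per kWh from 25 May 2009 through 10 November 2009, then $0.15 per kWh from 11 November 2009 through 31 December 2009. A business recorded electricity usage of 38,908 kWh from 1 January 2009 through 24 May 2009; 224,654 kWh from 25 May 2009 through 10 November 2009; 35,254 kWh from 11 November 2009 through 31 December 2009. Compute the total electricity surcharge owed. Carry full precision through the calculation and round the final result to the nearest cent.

1 January – 24 May 2009: 38,908 kWh at $0.12/kWh → $4,668.96
25 May – 10 November 2009: 224,654 kWh at $0.01/kWh → $2,246.54
11 November – 31 December 2009: 35,254 kWh at $0.15/kWh → $5,288.10

$12,203.60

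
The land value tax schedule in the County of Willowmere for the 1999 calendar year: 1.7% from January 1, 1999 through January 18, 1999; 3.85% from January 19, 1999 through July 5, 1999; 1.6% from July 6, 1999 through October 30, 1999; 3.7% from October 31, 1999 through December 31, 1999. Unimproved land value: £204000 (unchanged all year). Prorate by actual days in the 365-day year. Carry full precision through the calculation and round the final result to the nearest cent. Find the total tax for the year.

£6114.41

January 1 – January 18, 1999: 18 days at 1.7% → £204000 × 1.7% × 18/365 = £171.0247
January 19 – July 5, 1999: 168 days at 3.85% → £204000 × 3.85% × 168/365 = £3614.9918
July 6 – October 30, 1999: 117 days at 1.6% → £204000 × 1.6% × 117/365 = £1046.2685
October 31 – December 31, 1999: 62 days at 3.7% → £204000 × 3.7% × 62/365 = £1282.1260
Total = £6114.4110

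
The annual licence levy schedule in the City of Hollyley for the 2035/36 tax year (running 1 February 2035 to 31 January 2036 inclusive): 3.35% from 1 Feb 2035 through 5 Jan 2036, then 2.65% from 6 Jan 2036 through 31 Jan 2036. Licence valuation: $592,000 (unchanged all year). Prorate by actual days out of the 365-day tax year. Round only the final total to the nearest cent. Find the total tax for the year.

$19,536.81

1 Feb 2035 – 5 Jan 2036: 339 days at 3.35% → $592,000 × 3.35% × 339/365 = $18,419.3096
6 Jan – 31 Jan 2036: 26 days at 2.65% → $592,000 × 2.65% × 26/365 = $1,117.5014
Total = $19,536.8110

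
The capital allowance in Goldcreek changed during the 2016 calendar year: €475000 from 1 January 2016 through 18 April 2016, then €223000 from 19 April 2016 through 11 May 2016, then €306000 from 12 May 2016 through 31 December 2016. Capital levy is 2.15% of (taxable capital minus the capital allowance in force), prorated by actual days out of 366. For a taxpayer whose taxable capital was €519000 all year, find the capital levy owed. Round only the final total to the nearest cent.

1 January – 18 April 2016: 109 days, exemption €475000 → (€519000 − €475000) × 2.15% × 109/366 = €281.7322
19 April – 11 May 2016: 23 days, exemption €223000 → (€519000 − €223000) × 2.15% × 23/366 = €399.9235
12 May – 31 December 2016: 234 days, exemption €306000 → (€519000 − €306000) × 2.15% × 234/366 = €2927.8770
Total = €3609.5328

€3609.53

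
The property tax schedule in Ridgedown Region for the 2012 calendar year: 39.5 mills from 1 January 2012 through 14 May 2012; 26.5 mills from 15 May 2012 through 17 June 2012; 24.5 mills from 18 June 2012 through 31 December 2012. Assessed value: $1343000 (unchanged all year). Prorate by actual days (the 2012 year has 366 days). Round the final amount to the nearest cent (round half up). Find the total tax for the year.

1 January – 14 May 2012: 135 days at 39.5 mills → $1343000 × 3.95% × 135/366 = $19567.0697
15 May – 17 June 2012: 34 days at 26.5 mills → $1343000 × 2.65% × 34/366 = $3306.1284
18 June – 31 December 2012: 197 days at 24.5 mills → $1343000 × 2.45% × 197/366 = $17710.3538
Total = $40583.5519

$40583.55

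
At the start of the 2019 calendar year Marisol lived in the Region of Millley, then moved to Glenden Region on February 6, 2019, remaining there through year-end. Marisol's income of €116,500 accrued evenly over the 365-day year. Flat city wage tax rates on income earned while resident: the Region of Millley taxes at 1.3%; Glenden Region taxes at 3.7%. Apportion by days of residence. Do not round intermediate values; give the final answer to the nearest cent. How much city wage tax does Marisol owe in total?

€4,034.73

The Region of Millley, January 1 – February 5, 2019: 36 days → €116,500 × 1.3% × 36/365 = €149.3753
Glenden Region, February 6 – December 31, 2019: 329 days → €116,500 × 3.7% × 329/365 = €3,885.3548
Total = €4,034.7301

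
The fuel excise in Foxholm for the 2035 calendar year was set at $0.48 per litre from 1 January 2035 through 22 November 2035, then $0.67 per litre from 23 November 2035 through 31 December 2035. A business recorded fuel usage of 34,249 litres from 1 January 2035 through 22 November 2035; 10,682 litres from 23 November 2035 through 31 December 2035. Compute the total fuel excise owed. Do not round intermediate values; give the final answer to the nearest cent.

$23,596.46

1 January – 22 November 2035: 34,249 litres at $0.48/litre → $16,439.52
23 November – 31 December 2035: 10,682 litres at $0.67/litre → $7,156.94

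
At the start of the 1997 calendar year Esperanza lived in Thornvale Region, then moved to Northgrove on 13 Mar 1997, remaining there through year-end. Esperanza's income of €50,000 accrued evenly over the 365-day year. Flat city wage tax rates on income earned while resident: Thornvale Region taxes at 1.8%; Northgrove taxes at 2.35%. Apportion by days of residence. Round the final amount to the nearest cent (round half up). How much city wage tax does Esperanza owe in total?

€1,121.51

Thornvale Region, 1 Jan – 12 Mar 1997: 71 days → €50,000 × 1.8% × 71/365 = €175.0685
Northgrove, 13 Mar – 31 Dec 1997: 294 days → €50,000 × 2.35% × 294/365 = €946.4384
Total = €1,121.5068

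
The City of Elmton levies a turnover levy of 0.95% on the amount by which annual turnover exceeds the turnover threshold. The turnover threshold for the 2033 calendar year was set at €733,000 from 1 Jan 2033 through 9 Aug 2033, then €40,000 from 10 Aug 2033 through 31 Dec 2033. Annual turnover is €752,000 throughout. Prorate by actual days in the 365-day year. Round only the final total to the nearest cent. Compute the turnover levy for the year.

€2,777.83

1 Jan – 9 Aug 2033: 221 days, exemption €733,000 → (€752,000 − €733,000) × 0.95% × 221/365 = €109.2890
10 Aug – 31 Dec 2033: 144 days, exemption €40,000 → (€752,000 − €40,000) × 0.95% × 144/365 = €2,668.5370
Total = €2,777.8260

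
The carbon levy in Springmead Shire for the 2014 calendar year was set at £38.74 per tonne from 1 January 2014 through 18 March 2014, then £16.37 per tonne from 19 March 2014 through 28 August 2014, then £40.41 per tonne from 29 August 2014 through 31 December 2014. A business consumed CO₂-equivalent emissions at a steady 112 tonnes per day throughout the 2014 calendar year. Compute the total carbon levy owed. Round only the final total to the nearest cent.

1 January – 18 March 2014: 77 days × 112 tonnes/day = 8,624 tonnes at £38.74/tonne → £334,093.76
19 March – 28 August 2014: 163 days × 112 tonnes/day = 18,256 tonnes at £16.37/tonne → £298,850.72
29 August – 31 December 2014: 125 days × 112 tonnes/day = 14,000 tonnes at £40.41/tonne → £565,740.00

£1,198,684.48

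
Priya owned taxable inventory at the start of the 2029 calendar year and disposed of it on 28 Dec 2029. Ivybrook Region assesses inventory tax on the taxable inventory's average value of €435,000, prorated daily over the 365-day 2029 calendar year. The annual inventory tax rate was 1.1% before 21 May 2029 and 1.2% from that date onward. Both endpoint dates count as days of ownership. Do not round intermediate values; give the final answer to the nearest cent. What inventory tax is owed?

1 Jan – 20 May 2029: 140 days at 1.1% → €435,000 × 1.1% × 140/365 = €1,835.3425
21 May – 28 Dec 2029: 222 days at 1.2% → €435,000 × 1.2% × 222/365 = €3,174.9041
Total = €5,010.2466

€5,010.25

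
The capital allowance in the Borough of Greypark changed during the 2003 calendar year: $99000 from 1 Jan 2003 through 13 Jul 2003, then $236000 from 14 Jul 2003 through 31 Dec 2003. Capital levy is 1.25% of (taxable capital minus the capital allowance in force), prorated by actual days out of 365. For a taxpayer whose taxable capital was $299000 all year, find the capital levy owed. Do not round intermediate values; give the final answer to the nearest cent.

$1697.71

1 Jan – 13 Jul 2003: 194 days, exemption $99000 → ($299000 − $99000) × 1.25% × 194/365 = $1328.7671
14 Jul – 31 Dec 2003: 171 days, exemption $236000 → ($299000 − $236000) × 1.25% × 171/365 = $368.9384
Total = $1697.7055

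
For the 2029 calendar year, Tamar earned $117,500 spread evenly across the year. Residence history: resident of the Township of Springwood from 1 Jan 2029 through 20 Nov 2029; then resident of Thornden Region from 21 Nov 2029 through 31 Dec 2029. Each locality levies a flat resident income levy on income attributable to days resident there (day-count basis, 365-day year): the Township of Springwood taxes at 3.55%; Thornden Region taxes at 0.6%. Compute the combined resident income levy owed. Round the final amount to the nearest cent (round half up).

The Township of Springwood, 1 Jan – 20 Nov 2029: 324 days → $117,500 × 3.55% × 324/365 = $3,702.6986
Thornden Region, 21 Nov – 31 Dec 2029: 41 days → $117,500 × 0.6% × 41/365 = $79.1918
Total = $3,781.8904

$3,781.89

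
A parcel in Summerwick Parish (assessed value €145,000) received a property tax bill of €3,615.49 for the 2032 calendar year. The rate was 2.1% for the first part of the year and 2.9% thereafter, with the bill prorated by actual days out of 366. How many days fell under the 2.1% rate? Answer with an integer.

Let d = days at the first rate; then 366 − d days at the second rate.
€145,000 × [2.1%·d + 2.9%·(366−d)] / 366 = €3,615.49
Solving gives d = 186, so the new rate took effect on July 5, 2032.

186 days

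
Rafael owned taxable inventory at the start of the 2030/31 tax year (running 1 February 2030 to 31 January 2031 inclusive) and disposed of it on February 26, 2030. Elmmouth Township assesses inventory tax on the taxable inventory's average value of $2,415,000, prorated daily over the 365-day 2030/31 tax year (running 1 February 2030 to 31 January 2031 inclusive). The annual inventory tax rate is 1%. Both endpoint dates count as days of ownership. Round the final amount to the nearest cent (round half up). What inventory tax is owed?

$1,720.27

Days held (February 1 – February 26, 2030): 26 out of 365
Tax = $2,415,000 × 1% × 26/365 = $1,720.2740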